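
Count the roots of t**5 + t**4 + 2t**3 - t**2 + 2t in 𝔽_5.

4

Write h(t) = t**5 + t**4 + 2t**3 - t**2 + 2t.
Evaluate at each of the 5 elements of 𝔽_5:
h(0) = 0 → root; h(1) = 0 → root; h(2) = 4; h(3) = 0 → root; h(4) = 0 → root.
Roots: {0, 1, 3, 4}.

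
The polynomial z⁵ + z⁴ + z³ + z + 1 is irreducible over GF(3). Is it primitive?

Yes

Write f(z) = z⁵ + z⁴ + z³ + z + 1.
|GF(3^5)^×| = 3^5 − 1 = 242. Prime factorization: 242 = 2·11^2.
f is primitive ⇔ z has order 242 in GF(3)[z]/(f), i.e. z^(242/q) ≠ 1 for each prime q | 242.
z^(121) mod f = 2.
z^(22) mod f = z⁴ + 2z³ + z² + 1.
None equal 1, so z has full order 242; f is primitive.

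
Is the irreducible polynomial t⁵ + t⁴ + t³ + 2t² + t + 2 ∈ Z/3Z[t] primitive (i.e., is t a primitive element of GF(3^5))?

No

Write f(t) = t⁵ + t⁴ + t³ + 2t² + t + 2.
|GF(3^5)^×| = 3^5 − 1 = 242. Prime factorization: 242 = 2·11^2.
f is primitive ⇔ t has order 242 in GF(3)[t]/(f), i.e. t^(242/q) ≠ 1 for each prime q | 242.
t^(121) mod f = 1
t^(22) mod f = 2t⁴ + 2t³ + 2.
Since t^(121) = 1, the order of t divides 121 < 242; not primitive.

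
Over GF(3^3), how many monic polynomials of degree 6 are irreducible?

Gauss's count: N_{27}(6) = (1/6) Σ_{d|6} μ(6/d)·27^d.
Divisors of 6: 1, 2, 3, 6; μ(6/d) for each: 1, -1, -1, 1.
Σ = 27^1 − 27^2 − 27^3 + 27^6 = 387400104.
N = 387400104/6 = 64566684.

64566684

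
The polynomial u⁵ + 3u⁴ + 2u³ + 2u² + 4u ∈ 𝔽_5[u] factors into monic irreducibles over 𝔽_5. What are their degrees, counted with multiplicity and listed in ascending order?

Write h(u) = u⁵ + 3u⁴ + 2u³ + 2u² + 4u.
Roots in 𝔽_5: h(0) = 0 → root; h(1) = 2; h(2) = 2; h(3) = 0 → root; h(4) = 3.
Linear factors from roots: (u), (u + 2).
Complete factorization: h(u) = (u)·(u + 2)·(u³ + u² + 2).
Factor degrees with multiplicity: 1 + 1 + 3 = 5.

1, 1, 3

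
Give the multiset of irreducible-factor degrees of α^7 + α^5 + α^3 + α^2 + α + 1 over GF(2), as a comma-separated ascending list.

1, 1, 2, 3

Write f(α) = α^7 + α^5 + α^3 + α^2 + α + 1.
Roots in GF(2): f(0) = 1; f(1) = 0 → root.
Linear factors from roots: (α + 1).
Complete factorization: f(α) = (α + 1)^2·(α^2 + α + 1)·(α^3 + α^2 + 1).
Factor degrees with multiplicity: 1 + 1 + 2 + 3 = 7.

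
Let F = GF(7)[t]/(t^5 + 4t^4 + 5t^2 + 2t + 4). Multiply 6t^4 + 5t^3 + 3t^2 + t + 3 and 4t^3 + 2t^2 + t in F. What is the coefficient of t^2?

5

Multiply in GF(7)[t]: (6t^4 + 5t^3 + 3t^2 + t + 3)·(4t^3 + 2t^2 + t) = 3t^7 + 4t^6 + t^4 + 3t^3 + 3t.
Reduce using t^5 ≡ 3t^4 + 2t^2 + 5t + 3 (mod t^5 + 4t^4 + 5t^2 + 2t + 4).
Reduced: 5t^4 + 2t^3 + 5t^2 + 6t + 5.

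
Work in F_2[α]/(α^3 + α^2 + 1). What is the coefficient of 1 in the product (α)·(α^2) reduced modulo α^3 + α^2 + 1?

Multiply in F_2[α]: (α)·(α^2) = α^3.
Reduce using α^3 ≡ α^2 + 1 (mod α^3 + α^2 + 1).
Reduced: α^2 + 1.

1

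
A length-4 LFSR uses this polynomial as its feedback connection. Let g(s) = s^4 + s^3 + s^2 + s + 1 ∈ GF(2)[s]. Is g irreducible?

Check for roots in GF(2): g(0) = 1; g(1) = 1.
No roots, so no linear factors.
Monic irreducibles of degree 2 over GF(2): s^2 + s + 1.
None of them divide g (all give nonzero remainder).
No irreducible factor of degree ≤ 2 exists, so g is irreducible over GF(2).

Yes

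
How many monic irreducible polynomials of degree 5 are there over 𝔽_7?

3360

x^(7^5) − x is the product of all monic irreducibles of degree dividing 5; Möbius inversion gives N = (1/5) Σ μ(5/d)·7^d.
Divisors of 5: 1, 5; μ(5/d) for each: -1, 1.
Σ = − 7^1 + 7^5 = 16800.
N = 16800/5 = 3360.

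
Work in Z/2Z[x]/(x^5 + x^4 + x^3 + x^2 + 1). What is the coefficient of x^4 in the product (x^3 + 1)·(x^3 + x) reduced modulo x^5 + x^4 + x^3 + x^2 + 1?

1

Multiply in Z/2Z[x]: (x^3 + 1)·(x^3 + x) = x^6 + x^4 + x^3 + x.
Reduce using x^5 ≡ x^4 + x^3 + x^2 + 1 (mod x^5 + x^4 + x^3 + x^2 + 1).
Reduced: x^4 + x^3 + x^2 + 1.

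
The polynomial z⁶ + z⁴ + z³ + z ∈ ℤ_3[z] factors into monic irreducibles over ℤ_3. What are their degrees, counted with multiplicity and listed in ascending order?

Write g(z) = z⁶ + z⁴ + z³ + z.
Roots in ℤ_3: g(0) = 0 → root; g(1) = 1; g(2) = 0 → root.
Linear factors from roots: (z), (z + 1).
Complete factorization: g(z) = (z)·(z + 1)^3·(z² + 1).
Factor degrees with multiplicity: 1 + 1 + 1 + 1 + 2 = 6.

1, 1, 1, 1, 2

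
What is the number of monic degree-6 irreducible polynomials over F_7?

19544

Gauss's count: N_{7}(6) = (1/6) Σ_{d|6} μ(6/d)·7^d.
Divisors of 6: 1, 2, 3, 6; μ(6/d) for each: 1, -1, -1, 1.
Σ = 7^1 − 7^2 − 7^3 + 7^6 = 117264.
N = 117264/6 = 19544.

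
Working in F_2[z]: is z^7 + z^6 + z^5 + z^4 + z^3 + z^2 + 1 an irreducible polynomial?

Write f(z) = z^7 + z^6 + z^5 + z^4 + z^3 + z^2 + 1.
Check for roots in F_2: f(0) = 1; f(1) = 1.
No roots, so no linear factors.
Monic irreducibles of degree 2 over GF(2): z^2 + z + 1.
None of them divide f (all give nonzero remainder).
Monic irreducibles of degree 3 over GF(2): z^3 + z + 1, z^3 + z^2 + 1.
None of them divide f (all give nonzero remainder).
No irreducible factor of degree ≤ 3 exists, so f is irreducible over GF(2).

Yes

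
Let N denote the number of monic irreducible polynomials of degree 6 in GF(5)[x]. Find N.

2580

x^(5^6) − x is the product of all monic irreducibles of degree dividing 6; Möbius inversion gives N = (1/6) Σ μ(6/d)·5^d.
Divisors of 6: 1, 2, 3, 6; μ(6/d) for each: 1, -1, -1, 1.
Σ = 5^1 − 5^2 − 5^3 + 5^6 = 15480.
N = 15480/6 = 2580.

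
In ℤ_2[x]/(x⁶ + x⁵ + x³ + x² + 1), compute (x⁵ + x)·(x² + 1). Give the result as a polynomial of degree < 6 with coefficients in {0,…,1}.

Multiply in ℤ_2[x]: (x⁵ + x)·(x² + 1) = x⁷ + x⁵ + x³ + x.
Reduce using x⁶ ≡ x⁵ + x³ + x² + 1 (mod x⁶ + x⁵ + x³ + x² + 1).
Reduced: x⁴ + x³ + x² + 1.

x^4 + x^3 + x^2 + 1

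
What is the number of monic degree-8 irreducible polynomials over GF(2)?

By the necklace-counting formula, N_2(8) = (1/8) Σ_{d|8} μ(8/d)·2^d.
Divisors of 8: 1, 2, 4, 8; μ(8/d) for each: 0, 0, -1, 1.
Σ = − 2^4 + 2^8 = 240.
N = 240/8 = 30.

30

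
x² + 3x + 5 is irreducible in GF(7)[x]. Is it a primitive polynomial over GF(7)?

Write f(x) = x² + 3x + 5.
|GF(7^2)^×| = 7^2 − 1 = 48. Prime factorization: 48 = 2^4·3.
f is primitive ⇔ x has order 48 in GF(7)[x]/(f), i.e. x^(48/q) ≠ 1 for each prime q | 48.
x^(24) mod f = 6.
x^(16) mod f = 4.
None equal 1, so x has full order 48; f is primitive.

Yes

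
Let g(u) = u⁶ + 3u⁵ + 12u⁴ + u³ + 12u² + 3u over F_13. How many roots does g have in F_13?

Evaluate at each of the 13 elements of F_13:
g(0) = 0 → root; g(1) = 6; g(2) = 11; g(3) = 0 → root; g(4) = 4; g(5) = 11; g(6) = 12; g(7) = 0 → root; g(8) = 0 → root; g(9) = 0 → root; g(10) = 4; g(11) = 12; g(12) = 5.
Roots: {0, 3, 7, 8, 9}.

5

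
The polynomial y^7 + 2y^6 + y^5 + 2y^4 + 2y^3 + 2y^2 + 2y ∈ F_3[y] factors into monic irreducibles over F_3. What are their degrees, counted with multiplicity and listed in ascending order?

1, 1, 1, 2, 2

Write g(y) = y^7 + 2y^6 + y^5 + 2y^4 + 2y^3 + 2y^2 + 2y.
Roots in F_3: g(0) = 0 → root; g(1) = 0 → root; g(2) = 0 → root.
Linear factors from roots: (y), (y + 2), (y + 1).
Complete factorization: g(y) = (y)·(y + 1)·(y + 2)·(y^2 + y + 2)^2.
Factor degrees with multiplicity: 1 + 1 + 1 + 2 + 2 = 7.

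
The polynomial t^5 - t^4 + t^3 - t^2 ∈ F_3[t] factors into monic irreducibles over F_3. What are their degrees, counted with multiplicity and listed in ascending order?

1, 1, 1, 2

Write h(t) = t^5 - t^4 + t^3 - t^2.
Roots in F_3: h(0) = 0 → root; h(1) = 0 → root; h(2) = 2.
Linear factors from roots: (t), (t - 1).
Complete factorization: h(t) = (t - 1)·(t)^2·(t^2 + 1).
Factor degrees with multiplicity: 1 + 1 + 1 + 2 = 5.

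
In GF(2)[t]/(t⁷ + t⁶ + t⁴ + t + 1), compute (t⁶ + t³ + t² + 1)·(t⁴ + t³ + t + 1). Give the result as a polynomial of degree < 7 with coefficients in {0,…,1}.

Multiply in GF(2)[t]: (t⁶ + t³ + t² + 1)·(t⁴ + t³ + t + 1) = t¹⁰ + t⁹ + t⁶ + t⁵ + t³ + t² + t + 1.
Reduce using t⁷ ≡ t⁶ + t⁴ + t + 1 (mod t⁷ + t⁶ + t⁴ + t + 1).
Reduced: t⁵ + t².

t^5 + t^2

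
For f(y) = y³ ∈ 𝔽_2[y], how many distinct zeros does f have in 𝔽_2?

1

Evaluate at each of the 2 elements of 𝔽_2:
f(0) = 0 → root; f(1) = 1.
Roots: {0}.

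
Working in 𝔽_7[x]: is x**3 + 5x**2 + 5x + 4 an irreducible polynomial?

Write f(x) = x**3 + 5x**2 + 5x + 4.
Check for roots in 𝔽_7: f(0) = 4; f(1) = 1; f(2) = 0 → root; f(3) = 0 → root; f(4) = 0 → root; f(5) = 6; f(6) = 3.
f(2) = 0, so (x − 2) divides f(x); f is reducible.

No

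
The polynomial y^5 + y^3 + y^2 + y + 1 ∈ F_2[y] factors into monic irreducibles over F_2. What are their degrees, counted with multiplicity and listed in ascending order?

Write f(y) = y^5 + y^3 + y^2 + y + 1.
Roots in F_2: f(0) = 1; f(1) = 1.
Complete factorization: f(y) = (y^5 + y^3 + y^2 + y + 1).
Factor degrees with multiplicity: 5 = 5.

5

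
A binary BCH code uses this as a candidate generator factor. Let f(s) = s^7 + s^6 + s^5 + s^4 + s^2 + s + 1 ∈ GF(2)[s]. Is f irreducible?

Yes

Check for roots in GF(2): f(0) = 1; f(1) = 1.
No roots, so no linear factors.
Monic irreducibles of degree 2 over GF(2): s^2 + s + 1.
None of them divide f (all give nonzero remainder).
Monic irreducibles of degree 3 over GF(2): s^3 + s + 1, s^3 + s^2 + 1.
None of them divide f (all give nonzero remainder).
No irreducible factor of degree ≤ 3 exists, so f is irreducible over GF(2).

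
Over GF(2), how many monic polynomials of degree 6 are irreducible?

x^(2^6) − x is the product of all monic irreducibles of degree dividing 6; Möbius inversion gives N = (1/6) Σ μ(6/d)·2^d.
Divisors of 6: 1, 2, 3, 6; μ(6/d) for each: 1, -1, -1, 1.
Σ = 2^1 − 2^2 − 2^3 + 2^6 = 54.
N = 54/6 = 9.

9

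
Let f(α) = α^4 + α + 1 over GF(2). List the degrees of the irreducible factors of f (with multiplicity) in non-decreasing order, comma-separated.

Roots in GF(2): f(0) = 1; f(1) = 1.
Complete factorization: f(α) = (α^4 + α + 1).
Factor degrees with multiplicity: 4 = 4.

4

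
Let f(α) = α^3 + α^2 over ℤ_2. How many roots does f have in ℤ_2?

Evaluate at each of the 2 elements of ℤ_2:
f(0) = 0 → root; f(1) = 0 → root.
Roots: {0, 1}.

2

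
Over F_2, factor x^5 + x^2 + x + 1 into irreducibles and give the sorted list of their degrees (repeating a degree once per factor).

Write g(x) = x^5 + x^2 + x + 1.
Roots in F_2: g(0) = 1; g(1) = 0 → root.
Linear factors from roots: (x + 1).
Complete factorization: g(x) = (x + 1)^2·(x^3 + x + 1).
Factor degrees with multiplicity: 1 + 1 + 3 = 5.

1, 1, 3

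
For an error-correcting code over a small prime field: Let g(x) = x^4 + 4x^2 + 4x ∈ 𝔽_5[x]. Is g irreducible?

No

Check for roots in 𝔽_5: g(0) = 0 → root; g(1) = 4; g(2) = 0 → root; g(3) = 4; g(4) = 1.
g(0) = 0, so (x) divides g(x); g is reducible.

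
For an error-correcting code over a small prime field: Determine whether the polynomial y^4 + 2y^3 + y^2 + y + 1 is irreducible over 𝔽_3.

Write h(y) = y^4 + 2y^3 + y^2 + y + 1.
Check for roots in 𝔽_3: h(0) = 1; h(1) = 0 → root; h(2) = 0 → root.
h(1) = 0, so (y − 1) divides h(y); h is reducible.

No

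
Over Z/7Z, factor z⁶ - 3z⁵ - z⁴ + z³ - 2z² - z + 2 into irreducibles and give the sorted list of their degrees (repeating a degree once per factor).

Write g(z) = z⁶ - 3z⁵ - z⁴ + z³ - 2z² - z + 2.
Linear factors from roots: (z + 3).
Complete factorization: g(z) = (z + 3)^3·(z³ + 2z² + 3z - 2).
Factor degrees with multiplicity: 1 + 1 + 1 + 3 = 6.

1, 1, 1, 3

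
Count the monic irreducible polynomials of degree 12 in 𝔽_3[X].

44220

By the necklace-counting formula, N_3(12) = (1/12) Σ_{d|12} μ(12/d)·3^d.
Divisors of 12: 1, 2, 3, 4, 6, 12; μ(12/d) for each: 0, 1, 0, -1, -1, 1.
Σ = 3^2 − 3^4 − 3^6 + 3^12 = 530640.
N = 530640/12 = 44220.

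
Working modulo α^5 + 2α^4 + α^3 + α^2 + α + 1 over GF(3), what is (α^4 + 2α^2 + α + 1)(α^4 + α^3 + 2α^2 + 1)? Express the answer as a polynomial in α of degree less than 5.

Multiply in GF(3)[α]: (α^4 + 2α^2 + α + 1)·(α^4 + α^3 + 2α^2 + 1) = α^8 + α^7 + α^6 + α^4 + α^2 + α + 1.
Reduce using α^5 ≡ α^4 + 2α^3 + 2α^2 + 2α + 2 (mod α^5 + 2α^4 + α^3 + α^2 + α + 1).
Reduced: α^4 + 2α^3 + α^2 + 2.

α^4 + 2α^3 + α^2 + 2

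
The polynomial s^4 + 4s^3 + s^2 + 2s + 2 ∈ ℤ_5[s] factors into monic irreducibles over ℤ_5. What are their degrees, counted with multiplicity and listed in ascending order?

Write h(s) = s^4 + 4s^3 + s^2 + 2s + 2.
Roots in ℤ_5: h(0) = 2; h(1) = 0 → root; h(2) = 3; h(3) = 1; h(4) = 3.
Linear factors from roots: (s + 4).
Complete factorization: h(s) = (s + 4)^2·(s^2 + s + 2).
Factor degrees with multiplicity: 1 + 1 + 2 = 4.

1, 1, 2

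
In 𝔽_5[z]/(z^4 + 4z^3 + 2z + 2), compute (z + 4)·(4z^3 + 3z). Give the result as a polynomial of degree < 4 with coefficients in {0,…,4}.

3z^2 + 4z + 2

Multiply in 𝔽_5[z]: (z + 4)·(4z^3 + 3z) = 4z^4 + z^3 + 3z^2 + 2z.
Reduce using z^4 ≡ z^3 + 3z + 3 (mod z^4 + 4z^3 + 2z + 2).
Reduced: 3z^2 + 4z + 2.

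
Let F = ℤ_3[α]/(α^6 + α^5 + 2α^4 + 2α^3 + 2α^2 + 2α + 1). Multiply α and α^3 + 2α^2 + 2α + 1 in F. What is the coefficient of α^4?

Multiply in ℤ_3[α]: (α)·(α^3 + 2α^2 + 2α + 1) = α^4 + 2α^3 + 2α^2 + α.
Reduced: α^4 + 2α^3 + 2α^2 + α.

1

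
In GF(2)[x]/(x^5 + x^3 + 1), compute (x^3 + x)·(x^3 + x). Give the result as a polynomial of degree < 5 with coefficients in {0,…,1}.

x^4 + x^2 + x

Multiply in GF(2)[x]: (x^3 + x)·(x^3 + x) = x^6 + x^2.
Reduce using x^5 ≡ x^3 + 1 (mod x^5 + x^3 + 1).
Reduced: x^4 + x^2 + x.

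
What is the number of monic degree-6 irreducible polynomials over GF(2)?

The number of monic irreducibles of degree 6 over GF(2) is (1/6)·Σ_{d∣6} μ(6/d) 2^d.
Divisors of 6: 1, 2, 3, 6; μ(6/d) for each: 1, -1, -1, 1.
Σ = 2^1 − 2^2 − 2^3 + 2^6 = 54.
N = 54/6 = 9.

9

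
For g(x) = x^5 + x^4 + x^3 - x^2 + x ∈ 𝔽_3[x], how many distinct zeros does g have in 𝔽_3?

Evaluate at each of the 3 elements of 𝔽_3:
g(0) = 0 → root; g(1) = 0 → root; g(2) = 0 → root.
Roots: {0, 1, 2}.

3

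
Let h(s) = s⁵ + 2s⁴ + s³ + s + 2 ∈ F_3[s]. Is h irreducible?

Yes

Check for roots in F_3: h(0) = 2; h(1) = 1; h(2) = 1.
No roots, so no linear factors.
Monic irreducibles of degree 2 over GF(3): s² + 1, s² + s + 2, s² + 2s + 2.
None of them divide h (all give nonzero remainder).
No irreducible factor of degree ≤ 2 exists, so h is irreducible over GF(3).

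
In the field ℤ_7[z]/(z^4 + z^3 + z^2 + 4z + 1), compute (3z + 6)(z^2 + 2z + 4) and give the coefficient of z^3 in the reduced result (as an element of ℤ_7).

3

Multiply in ℤ_7[z]: (3z + 6)·(z^2 + 2z + 4) = 3z^3 + 5z^2 + 3z + 3.
Reduced: 3z^3 + 5z^2 + 3z + 3.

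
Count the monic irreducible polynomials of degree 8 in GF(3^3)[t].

x^(27^8) − x is the product of all monic irreducibles of degree dividing 8; Möbius inversion gives N = (1/8) Σ μ(8/d)·27^d.
Divisors of 8: 1, 2, 4, 8; μ(8/d) for each: 0, 0, -1, 1.
Σ = − 27^4 + 27^8 = 282429005040.
N = 282429005040/8 = 35303625630.

35303625630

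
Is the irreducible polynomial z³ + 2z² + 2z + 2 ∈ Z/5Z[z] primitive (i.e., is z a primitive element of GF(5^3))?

Write f(z) = z³ + 2z² + 2z + 2.
|GF(5^3)^×| = 5^3 − 1 = 124. Prime factorization: 124 = 2^2·31.
f is primitive ⇔ z has order 124 in GF(5)[z]/(f), i.e. z^(124/q) ≠ 1 for each prime q | 124.
z^(62) mod f = 4.
z^(4) mod f = 2z² + 2z + 4.
None equal 1, so z has full order 124; f is primitive.

Yes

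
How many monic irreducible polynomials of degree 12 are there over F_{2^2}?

Gauss's count: N_{4}(12) = (1/12) Σ_{d|12} μ(12/d)·4^d.
Divisors of 12: 1, 2, 3, 4, 6, 12; μ(12/d) for each: 0, 1, 0, -1, -1, 1.
Σ = 4^2 − 4^4 − 4^6 + 4^12 = 16772880.
N = 16772880/12 = 1397740.

1397740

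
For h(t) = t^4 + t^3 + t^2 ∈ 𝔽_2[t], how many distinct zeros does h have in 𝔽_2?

Evaluate at each of the 2 elements of 𝔽_2:
h(0) = 0 → root; h(1) = 1.
Roots: {0}.

1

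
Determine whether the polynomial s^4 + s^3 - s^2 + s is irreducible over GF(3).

Write m(s) = s^4 + s^3 - s^2 + s.
Check for roots in GF(3): m(0) = 0 → root; m(1) = 2; m(2) = 1.
m(0) = 0, so (s) divides m(s); m is reducible.

No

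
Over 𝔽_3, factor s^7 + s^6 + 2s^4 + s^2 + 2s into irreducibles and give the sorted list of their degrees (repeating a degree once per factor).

1, 2, 4

Write f(s) = s^7 + s^6 + 2s^4 + s^2 + 2s.
Roots in 𝔽_3: f(0) = 0 → root; f(1) = 1; f(2) = 1.
Linear factors from roots: (s).
Complete factorization: f(s) = (s)·(s^2 + 2s + 2)·(s^4 + 2s^3 + s + 1).
Factor degrees with multiplicity: 1 + 2 + 4 = 7.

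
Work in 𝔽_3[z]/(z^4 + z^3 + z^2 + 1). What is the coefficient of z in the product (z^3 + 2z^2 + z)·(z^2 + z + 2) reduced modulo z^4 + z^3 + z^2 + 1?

1

Multiply in 𝔽_3[z]: (z^3 + 2z^2 + z)·(z^2 + z + 2) = z^5 + 2z^3 + 2z^2 + 2z.
Reduce using z^4 ≡ 2z^3 + 2z^2 + 2 (mod z^4 + z^3 + z^2 + 1).
Reduced: 2z^3 + z + 1.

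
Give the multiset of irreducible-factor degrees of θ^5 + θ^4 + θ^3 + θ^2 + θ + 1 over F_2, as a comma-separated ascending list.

1, 2, 2

Write f(θ) = θ^5 + θ^4 + θ^3 + θ^2 + θ + 1.
Roots in F_2: f(0) = 1; f(1) = 0 → root.
Linear factors from roots: (θ + 1).
Complete factorization: f(θ) = (θ + 1)·(θ^2 + θ + 1)^2.
Factor degrees with multiplicity: 1 + 2 + 2 = 5.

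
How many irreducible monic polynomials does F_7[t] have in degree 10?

28245840

Gauss's count: N_{7}(10) = (1/10) Σ_{d|10} μ(10/d)·7^d.
Divisors of 10: 1, 2, 5, 10; μ(10/d) for each: 1, -1, -1, 1.
Σ = 7^1 − 7^2 − 7^5 + 7^10 = 282458400.
N = 282458400/10 = 28245840.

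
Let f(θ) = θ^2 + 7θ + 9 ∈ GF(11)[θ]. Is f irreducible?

Check each element of GF(11) for a root: f(0)=9, f(1)=6, f(2)=5, f(3)=6, f(4)=9, f(5)=3, f(6)=10, f(7)=8, f(8)=8, f(9)=10, f(10)=3.
No roots. A degree-2 polynomial over a field with no linear factor is irreducible.

Yes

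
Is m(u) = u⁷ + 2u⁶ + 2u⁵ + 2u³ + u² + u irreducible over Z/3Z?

Check for roots in Z/3Z: m(0) = 0 → root; m(1) = 0 → root; m(2) = 0 → root.
m(0) = 0, so (u) divides m(u); m is reducible.

No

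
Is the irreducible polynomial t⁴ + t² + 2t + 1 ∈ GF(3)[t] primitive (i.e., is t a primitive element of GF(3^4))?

No

Write f(t) = t⁴ + t² + 2t + 1.
|GF(3^4)^×| = 3^4 − 1 = 80. Prime factorization: 80 = 2^4·5.
f is primitive ⇔ t has order 80 in GF(3)[t]/(f), i.e. t^(80/q) ≠ 1 for each prime q | 80.
t^(40) mod f = 1
t^(16) mod f = 2t³ + 2.
Since t^(40) = 1, the order of t divides 40 < 80; not primitive.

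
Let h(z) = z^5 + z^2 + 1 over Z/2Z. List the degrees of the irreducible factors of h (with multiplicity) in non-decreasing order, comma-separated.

5

Roots in Z/2Z: h(0) = 1; h(1) = 1.
Complete factorization: h(z) = (z^5 + z^2 + 1).
Factor degrees with multiplicity: 5 = 5.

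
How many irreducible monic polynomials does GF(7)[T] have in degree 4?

The number of monic irreducibles of degree 4 over GF(7) is (1/4)·Σ_{d∣4} μ(4/d) 7^d.
Divisors of 4: 1, 2, 4; μ(4/d) for each: 0, -1, 1.
Σ = − 7^2 + 7^4 = 2352.
N = 2352/4 = 588.

588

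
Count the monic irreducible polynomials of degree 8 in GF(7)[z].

720300

By the necklace-counting formula, N_7(8) = (1/8) Σ_{d|8} μ(8/d)·7^d.
Divisors of 8: 1, 2, 4, 8; μ(8/d) for each: 0, 0, -1, 1.
Σ = − 7^4 + 7^8 = 5762400.
N = 5762400/8 = 720300.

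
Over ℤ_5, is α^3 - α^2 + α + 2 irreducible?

Write g(α) = α^3 - α^2 + α + 2.
Check for roots in ℤ_5: g(0) = 2; g(1) = 3; g(2) = 3; g(3) = 3; g(4) = 4.
No roots. A degree-3 polynomial over a field with no linear factor is irreducible.

Yes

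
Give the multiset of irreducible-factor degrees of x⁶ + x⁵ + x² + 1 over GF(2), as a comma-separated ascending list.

1, 2, 3

Write h(x) = x⁶ + x⁵ + x² + 1.
Roots in GF(2): h(0) = 1; h(1) = 0 → root.
Linear factors from roots: (x + 1).
Complete factorization: h(x) = (x + 1)·(x² + x + 1)·(x³ + x² + 1).
Factor degrees with multiplicity: 1 + 2 + 3 = 6.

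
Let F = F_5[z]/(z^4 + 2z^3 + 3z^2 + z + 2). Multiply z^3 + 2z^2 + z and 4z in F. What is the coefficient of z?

Multiply in F_5[z]: (z^3 + 2z^2 + z)·(4z) = 4z^4 + 3z^3 + 4z^2.
Reduce using z^4 ≡ 3z^3 + 2z^2 + 4z + 3 (mod z^4 + 2z^3 + 3z^2 + z + 2).
Reduced: 2z^2 + z + 2.

1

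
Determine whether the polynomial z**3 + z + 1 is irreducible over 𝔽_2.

Write m(z) = z**3 + z + 1.
Check for roots in 𝔽_2: m(0) = 1; m(1) = 1.
No roots. A degree-3 polynomial over a field with no linear factor is irreducible.

Yes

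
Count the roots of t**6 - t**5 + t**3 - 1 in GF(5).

Write P(t) = t**6 - t**5 + t**3 - 1.
Evaluate at each of the 5 elements of GF(5):
P(0) = 4; P(1) = 0 → root; P(2) = 4; P(3) = 2; P(4) = 0 → root.
Roots: {1, 4}.

2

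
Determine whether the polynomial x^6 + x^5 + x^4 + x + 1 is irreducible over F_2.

Write g(x) = x^6 + x^5 + x^4 + x + 1.
Check for roots in F_2: g(0) = 1; g(1) = 1.
No roots, so no linear factors.
Monic irreducibles of degree 2 over GF(2): x^2 + x + 1.
None of them divide g (all give nonzero remainder).
Monic irreducibles of degree 3 over GF(2): x^3 + x + 1, x^3 + x^2 + 1.
None of them divide g (all give nonzero remainder).
No irreducible factor of degree ≤ 3 exists, so g is irreducible over GF(2).

Yes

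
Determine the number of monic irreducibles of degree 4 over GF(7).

Gauss's count: N_{7}(4) = (1/4) Σ_{d|4} μ(4/d)·7^d.
Divisors of 4: 1, 2, 4; μ(4/d) for each: 0, -1, 1.
Σ = − 7^2 + 7^4 = 2352.
N = 2352/4 = 588.

588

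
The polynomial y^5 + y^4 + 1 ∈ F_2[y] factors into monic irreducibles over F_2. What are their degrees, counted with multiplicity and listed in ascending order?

Write g(y) = y^5 + y^4 + 1.
Roots in F_2: g(0) = 1; g(1) = 1.
Complete factorization: g(y) = (y^2 + y + 1)·(y^3 + y + 1).
Factor degrees with multiplicity: 2 + 3 = 5.

2, 3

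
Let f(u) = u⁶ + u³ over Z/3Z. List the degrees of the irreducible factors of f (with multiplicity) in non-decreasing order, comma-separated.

1, 1, 1, 1, 1, 1

Roots in Z/3Z: f(0) = 0 → root; f(1) = 2; f(2) = 0 → root.
Linear factors from roots: (u), (u + 1).
Complete factorization: f(u) = (u)^3·(u + 1)^3.
Factor degrees with multiplicity: 1 + 1 + 1 + 1 + 1 + 1 = 6.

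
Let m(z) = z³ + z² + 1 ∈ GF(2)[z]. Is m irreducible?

Yes

Check for roots in GF(2): m(0) = 1; m(1) = 1.
No roots. A degree-3 polynomial over a field with no linear factor is irreducible.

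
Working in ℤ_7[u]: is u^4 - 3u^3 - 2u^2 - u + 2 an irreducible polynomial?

Write m(u) = u^4 - 3u^3 - 2u^2 - u + 2.
Check for roots in ℤ_7: m(0) = 2; m(1) = 4; m(2) = 5; m(3) = 2; m(4) = 2; m(5) = 1; m(6) = 5.
No roots, so no linear factors.
Degree-2 irreducible divisors: test the 21 monic irreducibles of degree 2 over GF(7).
None of them divide m (all give nonzero remainder).
No irreducible factor of degree ≤ 2 exists, so m is irreducible over GF(7).

Yes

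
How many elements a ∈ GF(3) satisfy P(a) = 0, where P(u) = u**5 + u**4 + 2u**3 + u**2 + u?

2

Evaluate at each of the 3 elements of GF(3):
P(0) = 0 → root; P(1) = 0 → root; P(2) = 1.
Roots: {0, 1}.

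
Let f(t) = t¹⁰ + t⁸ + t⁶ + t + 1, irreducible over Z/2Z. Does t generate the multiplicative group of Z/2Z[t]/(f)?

Yes

|GF(2^10)^×| = 2^10 − 1 = 1023. Prime factorization: 1023 = 3·11·31.
f is primitive ⇔ t has order 1023 in GF(2)[t]/(f), i.e. t^(1023/q) ≠ 1 for each prime q | 1023.
t^(341) mod f = t⁹ + t⁷ + t⁶ + t⁵ + t⁴ + t³ + t.
t^(93) mod f = t⁹ + t⁷ + t⁴ + t³ + t².
t^(33) mod f = t⁸ + t⁷ + t⁴ + t.
None equal 1, so t has full order 1023; f is primitive.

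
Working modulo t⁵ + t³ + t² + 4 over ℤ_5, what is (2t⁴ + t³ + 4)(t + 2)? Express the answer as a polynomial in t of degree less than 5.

3t^2 + 4t

Multiply in ℤ_5[t]: (2t⁴ + t³ + 4)·(t + 2) = 2t⁵ + 2t³ + 4t + 3.
Reduce using t⁵ ≡ 4t³ + 4t² + 1 (mod t⁵ + t³ + t² + 4).
Reduced: 3t² + 4t.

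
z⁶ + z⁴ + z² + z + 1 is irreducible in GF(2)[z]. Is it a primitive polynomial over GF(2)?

Write f(z) = z⁶ + z⁴ + z² + z + 1.
|GF(2^6)^×| = 2^6 − 1 = 63. Prime factorization: 63 = 3^2·7.
f is primitive ⇔ z has order 63 in GF(2)[z]/(f), i.e. z^(63/q) ≠ 1 for each prime q | 63.
z^(21) mod f = 1
z^(9) mod f = z⁴ + z² + z.
Since z^(21) = 1, the order of z divides 21 < 63; not primitive.

No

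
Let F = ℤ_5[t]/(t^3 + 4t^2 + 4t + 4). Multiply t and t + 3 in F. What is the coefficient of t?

Multiply in ℤ_5[t]: (t)·(t + 3) = t^2 + 3t.
Reduced: t^2 + 3t.

3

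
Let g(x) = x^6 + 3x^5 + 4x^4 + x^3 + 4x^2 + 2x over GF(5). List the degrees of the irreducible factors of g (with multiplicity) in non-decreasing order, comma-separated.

1, 1, 1, 3

Roots in GF(5): g(0) = 0 → root; g(1) = 0 → root; g(2) = 2; g(3) = 1; g(4) = 3.
Linear factors from roots: (x), (x + 4).
Complete factorization: g(x) = (x)·(x + 4)^2·(x^3 + 3x + 2).
Factor degrees with multiplicity: 1 + 1 + 1 + 3 = 6.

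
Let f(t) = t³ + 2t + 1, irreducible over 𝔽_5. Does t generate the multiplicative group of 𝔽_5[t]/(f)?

|GF(5^3)^×| = 5^3 − 1 = 124. Prime factorization: 124 = 2^2·31.
f is primitive ⇔ t has order 124 in GF(5)[t]/(f), i.e. t^(124/q) ≠ 1 for each prime q | 124.
t^(62) mod f = 1
t^(4) mod f = 3t² + 4t.
Since t^(62) = 1, the order of t divides 62 < 124; not primitive.

No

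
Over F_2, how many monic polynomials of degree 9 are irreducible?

56

Gauss's count: N_{2}(9) = (1/9) Σ_{d|9} μ(9/d)·2^d.
Divisors of 9: 1, 3, 9; μ(9/d) for each: 0, -1, 1.
Σ = − 2^3 + 2^9 = 504.
N = 504/9 = 56.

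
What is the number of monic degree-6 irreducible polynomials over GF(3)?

x^(3^6) − x is the product of all monic irreducibles of degree dividing 6; Möbius inversion gives N = (1/6) Σ μ(6/d)·3^d.
Divisors of 6: 1, 2, 3, 6; μ(6/d) for each: 1, -1, -1, 1.
Σ = 3^1 − 3^2 − 3^3 + 3^6 = 696.
N = 696/6 = 116.

116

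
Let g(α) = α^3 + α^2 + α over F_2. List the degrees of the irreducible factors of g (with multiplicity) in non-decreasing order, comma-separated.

Roots in F_2: g(0) = 0 → root; g(1) = 1.
Linear factors from roots: (α).
Complete factorization: g(α) = (α)·(α^2 + α + 1).
Factor degrees with multiplicity: 1 + 2 = 3.

1, 2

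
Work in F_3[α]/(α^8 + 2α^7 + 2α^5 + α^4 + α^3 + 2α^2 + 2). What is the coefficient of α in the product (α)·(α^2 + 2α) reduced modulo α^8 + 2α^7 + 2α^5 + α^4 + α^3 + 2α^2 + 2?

Multiply in F_3[α]: (α)·(α^2 + 2α) = α^3 + 2α^2.
Reduced: α^3 + 2α^2.

0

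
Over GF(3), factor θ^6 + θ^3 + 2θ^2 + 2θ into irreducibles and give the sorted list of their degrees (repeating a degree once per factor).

1, 1, 1, 1, 2

Write g(θ) = θ^6 + θ^3 + 2θ^2 + 2θ.
Roots in GF(3): g(0) = 0 → root; g(1) = 0 → root; g(2) = 0 → root.
Linear factors from roots: (θ), (θ + 2), (θ + 1).
Complete factorization: g(θ) = (θ)·(θ + 1)·(θ + 2)^2·(θ^2 + θ + 2).
Factor degrees with multiplicity: 1 + 1 + 1 + 1 + 2 = 6.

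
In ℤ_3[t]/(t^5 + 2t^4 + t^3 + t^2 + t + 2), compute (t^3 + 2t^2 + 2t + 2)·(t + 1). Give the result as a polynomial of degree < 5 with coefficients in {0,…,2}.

t^4 + t^2 + t + 2

Multiply in ℤ_3[t]: (t^3 + 2t^2 + 2t + 2)·(t + 1) = t^4 + t^2 + t + 2.
Reduced: t^4 + t^2 + t + 2.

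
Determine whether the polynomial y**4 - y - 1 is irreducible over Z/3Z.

Yes

Write P(y) = y**4 - y - 1.
Check for roots in Z/3Z: P(0) = 2; P(1) = 2; P(2) = 1.
No roots, so no linear factors.
Monic irreducibles of degree 2 over GF(3): y**2 + 1, y**2 + y - 1, y**2 - y - 1.
None of them divide P (all give nonzero remainder).
No irreducible factor of degree ≤ 2 exists, so P is irreducible over GF(3).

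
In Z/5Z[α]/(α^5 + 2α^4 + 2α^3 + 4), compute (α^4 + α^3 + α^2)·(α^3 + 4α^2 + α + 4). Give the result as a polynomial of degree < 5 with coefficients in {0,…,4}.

Multiply in Z/5Z[α]: (α^4 + α^3 + α^2)·(α^3 + 4α^2 + α + 4) = α^7 + α^5 + 4α^4 + 4α^2.
Reduce using α^5 ≡ 3α^4 + 3α^3 + 1 (mod α^5 + 2α^4 + 2α^3 + 4).
Reduced: 2α^4 + 4α^3 + 3α + 3.

2α^4 + 4α^3 + 3α + 3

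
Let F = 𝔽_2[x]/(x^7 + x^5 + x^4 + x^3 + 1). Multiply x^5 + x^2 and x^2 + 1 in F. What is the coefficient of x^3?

1

Multiply in 𝔽_2[x]: (x^5 + x^2)·(x^2 + 1) = x^7 + x^5 + x^4 + x^2.
Reduce using x^7 ≡ x^5 + x^4 + x^3 + 1 (mod x^7 + x^5 + x^4 + x^3 + 1).
Reduced: x^3 + x^2 + 1.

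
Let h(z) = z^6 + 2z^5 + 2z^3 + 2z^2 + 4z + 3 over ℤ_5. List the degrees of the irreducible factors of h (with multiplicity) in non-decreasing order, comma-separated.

6

Roots in ℤ_5: h(0) = 3; h(1) = 4; h(2) = 3; h(3) = 2; h(4) = 3.
Complete factorization: h(z) = (z^6 + 2z^5 + 2z^3 + 2z^2 + 4z + 3).
Factor degrees with multiplicity: 6 = 6.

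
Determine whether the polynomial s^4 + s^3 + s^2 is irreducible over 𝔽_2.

Write P(s) = s^4 + s^3 + s^2.
Check for roots in 𝔽_2: P(0) = 0 → root; P(1) = 1.
P(0) = 0, so (s) divides P(s); P is reducible.

No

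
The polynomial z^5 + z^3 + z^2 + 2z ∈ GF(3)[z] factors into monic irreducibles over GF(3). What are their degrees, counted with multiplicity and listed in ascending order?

Write h(z) = z^5 + z^3 + z^2 + 2z.
Roots in GF(3): h(0) = 0 → root; h(1) = 2; h(2) = 0 → root.
Linear factors from roots: (z), (z + 1).
Complete factorization: h(z) = (z)·(z + 1)·(z^3 + 2z^2 + 2z + 2).
Factor degrees with multiplicity: 1 + 1 + 3 = 5.

1, 1, 3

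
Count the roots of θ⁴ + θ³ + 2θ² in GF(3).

1

Write g(θ) = θ⁴ + θ³ + 2θ².
Evaluate at each of the 3 elements of GF(3):
g(0) = 0 → root; g(1) = 1; g(2) = 2.
Roots: {0}.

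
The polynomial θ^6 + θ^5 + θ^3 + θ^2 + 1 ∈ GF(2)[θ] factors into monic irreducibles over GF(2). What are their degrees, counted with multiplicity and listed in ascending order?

Write g(θ) = θ^6 + θ^5 + θ^3 + θ^2 + 1.
Roots in GF(2): g(0) = 1; g(1) = 1.
Complete factorization: g(θ) = (θ^6 + θ^5 + θ^3 + θ^2 + 1).
Factor degrees with multiplicity: 6 = 6.

6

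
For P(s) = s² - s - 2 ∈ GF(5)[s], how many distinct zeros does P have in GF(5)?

Evaluate at each of the 5 elements of GF(5):
P(0) = 3; P(1) = 3; P(2) = 0 → root; P(3) = 4; P(4) = 0 → root.
Roots: {2, 4}.

2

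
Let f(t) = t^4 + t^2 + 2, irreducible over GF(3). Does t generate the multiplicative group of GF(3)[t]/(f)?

No

|GF(3^4)^×| = 3^4 − 1 = 80. Prime factorization: 80 = 2^4·5.
f is primitive ⇔ t has order 80 in GF(3)[t]/(f), i.e. t^(80/q) ≠ 1 for each prime q | 80.
t^(40) mod f = 2.
t^(16) mod f = 1
Since t^(16) = 1, the order of t divides 16 < 80; not primitive.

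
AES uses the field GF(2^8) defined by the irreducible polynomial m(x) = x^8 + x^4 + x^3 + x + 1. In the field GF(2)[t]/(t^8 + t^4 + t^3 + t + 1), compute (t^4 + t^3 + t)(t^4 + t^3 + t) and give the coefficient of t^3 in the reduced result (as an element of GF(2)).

Multiply in GF(2)[t]: (t^4 + t^3 + t)·(t^4 + t^3 + t) = t^8 + t^6 + t^2.
Reduce using t^8 ≡ t^4 + t^3 + t + 1 (mod t^8 + t^4 + t^3 + t + 1).
Reduced: t^6 + t^4 + t^3 + t^2 + t + 1.

1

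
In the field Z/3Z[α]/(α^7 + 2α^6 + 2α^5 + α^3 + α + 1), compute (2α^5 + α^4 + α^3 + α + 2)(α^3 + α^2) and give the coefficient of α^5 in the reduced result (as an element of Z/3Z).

0

Multiply in Z/3Z[α]: (2α^5 + α^4 + α^3 + α + 2)·(α^3 + α^2) = 2α^8 + 2α^6 + α^5 + α^4 + 2α^2.
Reduce using α^7 ≡ α^6 + α^5 + 2α^3 + 2α + 2 (mod α^7 + 2α^6 + 2α^5 + α^3 + α + 1).
Reduced: 2α^4 + α^3 + 2α + 1.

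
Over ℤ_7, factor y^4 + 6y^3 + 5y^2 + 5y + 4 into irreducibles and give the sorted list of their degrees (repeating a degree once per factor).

Write g(y) = y^4 + 6y^3 + 5y^2 + 5y + 4.
Linear factors from roots: (y + 6), (y + 5).
Complete factorization: g(y) = (y + 5)·(y + 6)·(y^2 + 2y + 2).
Factor degrees with multiplicity: 1 + 1 + 2 = 4.

1, 1, 2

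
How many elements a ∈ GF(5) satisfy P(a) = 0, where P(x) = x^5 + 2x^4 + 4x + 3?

Evaluate at each of the 5 elements of GF(5):
P(0) = 3; P(1) = 0 → root; P(2) = 0 → root; P(3) = 0 → root; P(4) = 0 → root.
Roots: {1, 2, 3, 4}.

4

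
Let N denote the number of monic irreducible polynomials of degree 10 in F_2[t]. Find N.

99

x^(2^10) − x is the product of all monic irreducibles of degree dividing 10; Möbius inversion gives N = (1/10) Σ μ(10/d)·2^d.
Divisors of 10: 1, 2, 5, 10; μ(10/d) for each: 1, -1, -1, 1.
Σ = 2^1 − 2^2 − 2^5 + 2^10 = 990.
N = 990/10 = 99.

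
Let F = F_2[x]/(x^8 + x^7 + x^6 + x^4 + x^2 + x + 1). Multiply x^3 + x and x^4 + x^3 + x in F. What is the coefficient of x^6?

Multiply in F_2[x]: (x^3 + x)·(x^4 + x^3 + x) = x^7 + x^6 + x^5 + x^2.
Reduced: x^7 + x^6 + x^5 + x^2.

1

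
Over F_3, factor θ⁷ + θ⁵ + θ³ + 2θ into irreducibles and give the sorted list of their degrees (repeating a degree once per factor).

1, 3, 3

Write f(θ) = θ⁷ + θ⁵ + θ³ + 2θ.
Roots in F_3: f(0) = 0 → root; f(1) = 2; f(2) = 1.
Linear factors from roots: (θ).
Complete factorization: f(θ) = (θ)·(θ³ + 2θ + 1)·(θ³ + 2θ + 2).
Factor degrees with multiplicity: 1 + 3 + 3 = 7.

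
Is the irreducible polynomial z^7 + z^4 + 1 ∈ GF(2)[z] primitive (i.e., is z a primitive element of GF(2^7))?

Write f(z) = z^7 + z^4 + 1.
|GF(2^7)^×| = 2^7 − 1 = 127. Prime factorization: 127 = 127.
f is primitive ⇔ z has order 127 in GF(2)[z]/(f), i.e. z^(127/q) ≠ 1 for each prime q | 127.
z^(1) mod f = z.
None equal 1, so z has full order 127; f is primitive.

Yes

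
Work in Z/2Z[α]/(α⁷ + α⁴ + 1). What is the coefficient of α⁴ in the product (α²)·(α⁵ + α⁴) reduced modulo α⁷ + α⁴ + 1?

1

Multiply in Z/2Z[α]: (α²)·(α⁵ + α⁴) = α⁷ + α⁶.
Reduce using α⁷ ≡ α⁴ + 1 (mod α⁷ + α⁴ + 1).
Reduced: α⁶ + α⁴ + 1.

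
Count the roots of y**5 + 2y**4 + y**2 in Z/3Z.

Write h(y) = y**5 + 2y**4 + y**2.
Evaluate at each of the 3 elements of Z/3Z:
h(0) = 0 → root; h(1) = 1; h(2) = 2.
Roots: {0}.

1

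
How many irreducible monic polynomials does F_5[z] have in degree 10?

Gauss's count: N_{5}(10) = (1/10) Σ_{d|10} μ(10/d)·5^d.
Divisors of 10: 1, 2, 5, 10; μ(10/d) for each: 1, -1, -1, 1.
Σ = 5^1 − 5^2 − 5^5 + 5^10 = 9762480.
N = 9762480/10 = 976248.

976248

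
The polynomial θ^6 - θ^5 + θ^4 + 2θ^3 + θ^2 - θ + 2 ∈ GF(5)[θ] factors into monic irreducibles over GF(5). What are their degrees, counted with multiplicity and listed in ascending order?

Write g(θ) = θ^6 - θ^5 + θ^4 + 2θ^3 + θ^2 - θ + 2.
Roots in GF(5): g(0) = 2; g(1) = 0 → root; g(2) = 3; g(3) = 4; g(4) = 0 → root.
Linear factors from roots: (θ - 1), (θ + 1).
Complete factorization: g(θ) = (θ + 1)·(θ - 1)·(θ^2 + θ + 1)·(θ^2 - 2θ - 2).
Factor degrees with multiplicity: 1 + 1 + 2 + 2 = 6.

1, 1, 2, 2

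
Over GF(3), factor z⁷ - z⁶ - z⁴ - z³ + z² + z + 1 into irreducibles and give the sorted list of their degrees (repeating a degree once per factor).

Write g(z) = z⁷ - z⁶ - z⁴ - z³ + z² + z + 1.
Roots in GF(3): g(0) = 1; g(1) = 1; g(2) = 2.
Complete factorization: g(z) = (z⁷ - z⁶ - z⁴ - z³ + z² + z + 1).
Factor degrees with multiplicity: 7 = 7.

7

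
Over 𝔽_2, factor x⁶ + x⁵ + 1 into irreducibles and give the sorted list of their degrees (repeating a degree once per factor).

6

Write f(x) = x⁶ + x⁵ + 1.
Roots in 𝔽_2: f(0) = 1; f(1) = 1.
Complete factorization: f(x) = (x⁶ + x⁵ + 1).
Factor degrees with multiplicity: 6 = 6.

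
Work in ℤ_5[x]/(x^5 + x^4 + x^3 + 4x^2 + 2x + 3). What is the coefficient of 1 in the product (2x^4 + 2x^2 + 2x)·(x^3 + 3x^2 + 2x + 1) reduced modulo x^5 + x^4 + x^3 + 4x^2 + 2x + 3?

0

Multiply in ℤ_5[x]: (2x^4 + 2x^2 + 2x)·(x^3 + 3x^2 + 2x + 1) = 2x^7 + x^6 + x^5 + x^2 + 2x.
Reduce using x^5 ≡ 4x^4 + 4x^3 + x^2 + 3x + 2 (mod x^5 + x^4 + x^3 + 4x^2 + 2x + 3).
Reduced: 3x^4 + 2x^2.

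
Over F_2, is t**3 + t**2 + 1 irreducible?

Write g(t) = t**3 + t**2 + 1.
Check for roots in F_2: g(0) = 1; g(1) = 1.
No roots. A degree-3 polynomial over a field with no linear factor is irreducible.

Yes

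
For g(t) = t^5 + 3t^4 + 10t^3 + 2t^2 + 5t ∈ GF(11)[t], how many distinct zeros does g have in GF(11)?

Evaluate at each of the 11 elements of GF(11):
g(0) = 0 → root; g(1) = 10; g(2) = 2; g(3) = 8; g(4) = 9; g(5) = 0 → root; g(6) = 0 → root; g(7) = 7; g(8) = 8; g(9) = 0 → root; g(10) = 0 → root.
Roots: {0, 5, 6, 9, 10}.

5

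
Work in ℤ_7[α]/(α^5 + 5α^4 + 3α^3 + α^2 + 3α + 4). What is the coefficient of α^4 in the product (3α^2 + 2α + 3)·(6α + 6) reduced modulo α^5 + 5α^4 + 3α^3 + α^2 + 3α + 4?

0

Multiply in ℤ_7[α]: (3α^2 + 2α + 3)·(6α + 6) = 4α^3 + 2α^2 + 2α + 4.
Reduced: 4α^3 + 2α^2 + 2α + 4.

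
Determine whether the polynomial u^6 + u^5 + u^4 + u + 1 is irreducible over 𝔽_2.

Write P(u) = u^6 + u^5 + u^4 + u + 1.
Check for roots in 𝔽_2: P(0) = 1; P(1) = 1.
No roots, so no linear factors.
Monic irreducibles of degree 2 over GF(2): u^2 + u + 1.
None of them divide P (all give nonzero remainder).
Monic irreducibles of degree 3 over GF(2): u^3 + u + 1, u^3 + u^2 + 1.
None of them divide P (all give nonzero remainder).
No irreducible factor of degree ≤ 3 exists, so P is irreducible over GF(2).

Yes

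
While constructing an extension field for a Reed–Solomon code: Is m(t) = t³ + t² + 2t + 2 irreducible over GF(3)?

Check for roots in GF(3): m(0) = 2; m(1) = 0 → root; m(2) = 0 → root.
m(1) = 0, so (t − 1) divides m(t); m is reducible.

No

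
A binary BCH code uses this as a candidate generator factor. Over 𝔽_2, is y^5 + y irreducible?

No

Write P(y) = y^5 + y.
Check for roots in 𝔽_2: P(0) = 0 → root; P(1) = 0 → root.
P(0) = 0, so (y) divides P(y); P is reducible.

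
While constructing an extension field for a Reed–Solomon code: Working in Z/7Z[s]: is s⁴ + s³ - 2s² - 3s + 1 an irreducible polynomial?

No

Write h(s) = s⁴ + s³ - 2s² - 3s + 1.
Check for roots in Z/7Z: h(0) = 1; h(1) = 5; h(2) = 4; h(3) = 5; h(4) = 4; h(5) = 0 → root; h(6) = 2.
h(5) = 0, so (s − 5) divides h(s); h is reducible.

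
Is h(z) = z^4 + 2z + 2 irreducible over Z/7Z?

Check for roots in Z/7Z: h(0) = 2; h(1) = 5; h(2) = 1; h(3) = 5; h(4) = 0 → root; h(5) = 0 → root; h(6) = 1.
h(4) = 0, so (z − 4) divides h(z); h is reducible.

No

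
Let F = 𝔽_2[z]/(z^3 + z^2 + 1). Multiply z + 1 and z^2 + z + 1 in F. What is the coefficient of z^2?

1

Multiply in 𝔽_2[z]: (z + 1)·(z^2 + z + 1) = z^3 + 1.
Reduce using z^3 ≡ z^2 + 1 (mod z^3 + z^2 + 1).
Reduced: z^2.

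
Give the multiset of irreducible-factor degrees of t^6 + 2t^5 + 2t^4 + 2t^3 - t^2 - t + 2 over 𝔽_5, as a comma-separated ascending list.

3, 3

Write g(t) = t^6 + 2t^5 + 2t^4 + 2t^3 - t^2 - t + 2.
Roots in 𝔽_5: g(0) = 2; g(1) = 2; g(2) = 2; g(3) = 1; g(4) = 1.
Complete factorization: g(t) = (t^3 - 2t^2 - t + 1)·(t^3 - t^2 + t + 2).
Factor degrees with multiplicity: 3 + 3 = 6.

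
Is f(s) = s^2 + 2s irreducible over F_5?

Check for roots in F_5: f(0) = 0 → root; f(1) = 3; f(2) = 3; f(3) = 0 → root; f(4) = 4.
f(0) = 0, so (s) divides f(s); f is reducible.

No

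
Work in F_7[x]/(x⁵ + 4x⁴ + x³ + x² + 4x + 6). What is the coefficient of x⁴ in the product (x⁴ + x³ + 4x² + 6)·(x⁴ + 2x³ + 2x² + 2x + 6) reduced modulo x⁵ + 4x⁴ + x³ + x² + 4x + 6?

Multiply in F_7[x]: (x⁴ + x³ + 4x² + 6)·(x⁴ + 2x³ + 2x² + 2x + 6) = x⁸ + 3x⁷ + x⁶ + 5x⁵ + x⁴ + 5x³ + x² + 5x + 1.
Reduce using x⁵ ≡ 3x⁴ + 6x³ + 6x² + 3x + 1 (mod x⁵ + 4x⁴ + x³ + x² + 4x + 6).
Reduced: 3x⁴ + 3x³ + 2x² + 4x + 4.

3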